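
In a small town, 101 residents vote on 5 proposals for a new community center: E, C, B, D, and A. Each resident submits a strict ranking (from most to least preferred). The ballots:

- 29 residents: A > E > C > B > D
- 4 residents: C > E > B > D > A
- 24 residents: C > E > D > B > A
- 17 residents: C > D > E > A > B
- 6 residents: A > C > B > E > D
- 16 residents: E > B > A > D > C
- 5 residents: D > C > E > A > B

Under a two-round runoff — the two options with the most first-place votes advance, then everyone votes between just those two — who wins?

A

Round 1 first-place votes: E 16, C 45, B 0, D 5, A 35.
C and A advance.
Runoff: C is preferred to A by 50 voters; A by 51.
A wins the runoff.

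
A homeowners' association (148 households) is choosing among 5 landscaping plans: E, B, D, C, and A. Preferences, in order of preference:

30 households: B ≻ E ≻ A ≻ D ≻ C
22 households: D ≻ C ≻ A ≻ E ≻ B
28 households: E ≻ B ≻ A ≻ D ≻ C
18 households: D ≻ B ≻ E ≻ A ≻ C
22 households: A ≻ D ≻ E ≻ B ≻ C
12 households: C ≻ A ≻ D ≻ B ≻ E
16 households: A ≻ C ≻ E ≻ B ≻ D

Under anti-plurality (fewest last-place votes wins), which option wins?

Last-place votes: E 12, B 22, D 16, C 98, A 0.
A is ranked last by the fewest voters, so A wins.

A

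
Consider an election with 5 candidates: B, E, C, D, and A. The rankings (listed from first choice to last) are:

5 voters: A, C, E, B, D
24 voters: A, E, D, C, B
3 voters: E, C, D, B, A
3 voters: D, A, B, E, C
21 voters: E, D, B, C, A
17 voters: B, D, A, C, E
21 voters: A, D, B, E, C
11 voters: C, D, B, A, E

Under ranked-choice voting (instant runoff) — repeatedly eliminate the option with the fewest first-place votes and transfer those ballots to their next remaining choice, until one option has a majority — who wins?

Round 1: B 17, E 24, C 11, D 3, A 50. Eliminate D.
Round 2: B 17, E 24, C 11, A 53. A has a majority.

A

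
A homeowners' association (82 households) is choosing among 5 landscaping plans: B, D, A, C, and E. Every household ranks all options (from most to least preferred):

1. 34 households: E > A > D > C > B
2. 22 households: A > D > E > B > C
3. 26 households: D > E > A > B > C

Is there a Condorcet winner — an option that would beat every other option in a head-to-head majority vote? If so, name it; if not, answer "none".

Checking pairwise contests:
D beats B 82–0.
A beats D 56–26.
E beats A 60–22.
B beats C 48–34.
D beats E 48–34.
Every option loses at least one head-to-head, so there is no Condorcet winner.

none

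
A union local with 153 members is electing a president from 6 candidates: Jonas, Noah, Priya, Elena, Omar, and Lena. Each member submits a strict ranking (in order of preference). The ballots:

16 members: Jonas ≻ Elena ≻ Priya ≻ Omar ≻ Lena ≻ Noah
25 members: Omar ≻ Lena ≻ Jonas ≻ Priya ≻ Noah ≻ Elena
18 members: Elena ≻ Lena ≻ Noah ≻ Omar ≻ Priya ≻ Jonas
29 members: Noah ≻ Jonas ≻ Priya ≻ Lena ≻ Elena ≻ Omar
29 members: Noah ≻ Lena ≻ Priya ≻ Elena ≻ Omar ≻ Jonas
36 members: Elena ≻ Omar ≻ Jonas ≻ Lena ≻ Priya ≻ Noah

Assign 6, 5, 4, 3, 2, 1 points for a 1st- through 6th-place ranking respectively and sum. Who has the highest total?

Jonas: 16·6 + 25·4 + 18·1 + 29·5 + 29·1 + 36·4 = 532
Noah: 16·1 + 25·2 + 18·4 + 29·6 + 29·6 + 36·1 = 522
Priya: 16·4 + 25·3 + 18·2 + 29·4 + 29·4 + 36·2 = 479
Elena: 16·5 + 25·1 + 18·6 + 29·2 + 29·3 + 36·6 = 574
Omar: 16·3 + 25·6 + 18·3 + 29·1 + 29·2 + 36·5 = 519
Lena: 16·2 + 25·5 + 18·5 + 29·3 + 29·5 + 36·3 = 587
Lena has the highest Borda score (587).

Lena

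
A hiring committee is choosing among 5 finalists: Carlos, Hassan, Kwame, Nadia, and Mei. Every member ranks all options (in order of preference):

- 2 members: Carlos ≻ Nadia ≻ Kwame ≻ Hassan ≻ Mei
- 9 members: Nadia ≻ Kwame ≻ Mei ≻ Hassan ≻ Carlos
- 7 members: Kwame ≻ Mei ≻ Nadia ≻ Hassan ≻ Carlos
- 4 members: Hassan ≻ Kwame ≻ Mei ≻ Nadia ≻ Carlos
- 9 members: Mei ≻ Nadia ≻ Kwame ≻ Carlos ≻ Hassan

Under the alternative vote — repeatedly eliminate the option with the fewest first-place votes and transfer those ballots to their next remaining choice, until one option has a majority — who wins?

Nadia

Round 1: Carlos 2, Hassan 4, Kwame 7, Nadia 9, Mei 9. Eliminate Carlos.
Round 2: Hassan 4, Kwame 7, Nadia 11, Mei 9. Eliminate Hassan.
Round 3: Kwame 11, Nadia 11, Mei 9. Eliminate Mei.
Round 4: Kwame 11, Nadia 20. Nadia has a majority.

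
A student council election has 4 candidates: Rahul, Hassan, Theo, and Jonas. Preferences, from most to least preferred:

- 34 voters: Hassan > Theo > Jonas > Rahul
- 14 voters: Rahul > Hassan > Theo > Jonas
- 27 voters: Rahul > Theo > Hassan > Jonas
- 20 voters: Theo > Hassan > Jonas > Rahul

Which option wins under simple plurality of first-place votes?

Rahul

First-place votes: Rahul 41, Hassan 34, Theo 20, Jonas 0.
Rahul has the most first-place votes.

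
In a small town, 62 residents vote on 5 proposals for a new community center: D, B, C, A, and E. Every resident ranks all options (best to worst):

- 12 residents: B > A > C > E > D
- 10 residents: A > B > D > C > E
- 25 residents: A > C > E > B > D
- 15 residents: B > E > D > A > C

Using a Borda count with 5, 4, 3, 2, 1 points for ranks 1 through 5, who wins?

D: 12·1 + 10·3 + 25·1 + 15·3 = 112
B: 12·5 + 10·4 + 25·2 + 15·5 = 225
C: 12·3 + 10·2 + 25·4 + 15·1 = 171
A: 12·4 + 10·5 + 25·5 + 15·2 = 253
E: 12·2 + 10·1 + 25·3 + 15·4 = 169
A has the highest Borda score (253).

A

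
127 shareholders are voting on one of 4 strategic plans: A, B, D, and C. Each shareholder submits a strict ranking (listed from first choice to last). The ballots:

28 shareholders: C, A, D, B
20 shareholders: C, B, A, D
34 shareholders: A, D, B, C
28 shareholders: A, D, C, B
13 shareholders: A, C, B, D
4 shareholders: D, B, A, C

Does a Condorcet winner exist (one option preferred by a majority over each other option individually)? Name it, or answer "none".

A vs B: 103–24 for A.
A vs D: 123–4 for A.
A vs C: 79–48 for A.
A beats every other option head-to-head.

A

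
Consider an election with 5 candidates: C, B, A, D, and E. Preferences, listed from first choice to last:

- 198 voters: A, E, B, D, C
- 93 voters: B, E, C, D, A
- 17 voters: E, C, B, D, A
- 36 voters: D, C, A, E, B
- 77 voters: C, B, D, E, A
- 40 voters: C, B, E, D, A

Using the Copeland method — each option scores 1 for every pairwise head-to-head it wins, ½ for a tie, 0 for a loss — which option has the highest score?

E

C: beats A; loses to B, D, and E → score 1.
B: beats C and D; loses to A and E → score 2.
A: beats B and E; loses to C and D → score 2.
D: beats C and A; loses to B and E → score 2.
E: beats C, B, and D; loses to A → score 3.
E has the best pairwise record.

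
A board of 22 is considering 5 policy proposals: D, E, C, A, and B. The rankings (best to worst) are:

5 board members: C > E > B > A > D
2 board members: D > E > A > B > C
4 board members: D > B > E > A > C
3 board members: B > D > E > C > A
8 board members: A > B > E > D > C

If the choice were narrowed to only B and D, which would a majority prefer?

Voters preferring B to D: 16; preferring D to B: 6.
B wins the head-to-head.

B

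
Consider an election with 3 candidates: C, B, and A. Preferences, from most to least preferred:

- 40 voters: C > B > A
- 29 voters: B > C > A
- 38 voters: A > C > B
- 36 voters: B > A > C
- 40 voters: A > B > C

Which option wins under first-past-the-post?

First-place votes: C 40, B 65, A 78.
A has the most first-place votes.

A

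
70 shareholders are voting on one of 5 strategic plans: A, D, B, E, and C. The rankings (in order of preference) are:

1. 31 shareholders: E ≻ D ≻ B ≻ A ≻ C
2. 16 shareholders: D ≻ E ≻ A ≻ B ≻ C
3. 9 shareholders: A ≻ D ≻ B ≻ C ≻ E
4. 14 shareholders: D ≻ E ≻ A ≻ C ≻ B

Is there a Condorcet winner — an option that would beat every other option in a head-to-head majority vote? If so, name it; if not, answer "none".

D vs A: 61–9 for D.
D vs B: 70–0 for D.
D vs E: 39–31 for D.
D vs C: 70–0 for D.
D beats every other option head-to-head.

D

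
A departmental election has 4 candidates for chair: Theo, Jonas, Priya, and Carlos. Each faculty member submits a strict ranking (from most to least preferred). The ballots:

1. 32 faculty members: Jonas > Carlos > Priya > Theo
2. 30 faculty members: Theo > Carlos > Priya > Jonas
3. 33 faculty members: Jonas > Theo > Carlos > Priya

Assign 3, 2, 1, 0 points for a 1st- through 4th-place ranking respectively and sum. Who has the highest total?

Theo: 32·0 + 30·3 + 33·2 = 156
Jonas: 32·3 + 30·0 + 33·3 = 195
Priya: 32·1 + 30·1 + 33·0 = 62
Carlos: 32·2 + 30·2 + 33·1 = 157
Jonas has the highest Borda score (195).

Jonas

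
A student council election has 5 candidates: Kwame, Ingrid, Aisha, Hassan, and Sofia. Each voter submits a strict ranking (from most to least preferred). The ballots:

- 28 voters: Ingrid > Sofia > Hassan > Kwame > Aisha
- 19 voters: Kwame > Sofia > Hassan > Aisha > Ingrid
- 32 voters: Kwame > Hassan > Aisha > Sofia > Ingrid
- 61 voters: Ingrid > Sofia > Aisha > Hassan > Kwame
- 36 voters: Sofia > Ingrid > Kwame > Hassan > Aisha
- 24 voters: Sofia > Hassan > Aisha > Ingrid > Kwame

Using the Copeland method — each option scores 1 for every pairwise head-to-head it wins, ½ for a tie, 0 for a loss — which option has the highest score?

Sofia

Kwame: beats Aisha; loses to Ingrid, Hassan, and Sofia → score 1.
Ingrid: beats Kwame, Aisha, and Hassan; loses to Sofia → score 3.
Aisha: loses to Kwame, Ingrid, Hassan, and Sofia → score 0.
Hassan: beats Kwame and Aisha; loses to Ingrid and Sofia → score 2.
Sofia: beats Kwame, Ingrid, Aisha, and Hassan → score 4.
Sofia has the best pairwise record.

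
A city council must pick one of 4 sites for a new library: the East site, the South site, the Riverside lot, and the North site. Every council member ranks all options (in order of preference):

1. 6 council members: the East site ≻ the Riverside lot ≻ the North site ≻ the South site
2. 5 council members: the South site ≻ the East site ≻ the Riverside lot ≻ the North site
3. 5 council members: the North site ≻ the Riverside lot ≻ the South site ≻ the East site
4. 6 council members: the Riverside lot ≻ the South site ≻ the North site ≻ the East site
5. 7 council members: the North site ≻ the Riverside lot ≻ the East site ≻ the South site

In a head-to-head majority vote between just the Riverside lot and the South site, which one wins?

the Riverside lot

Voters preferring the Riverside lot to the South site: 24; preferring the South site to the Riverside lot: 5.
the Riverside lot wins the head-to-head.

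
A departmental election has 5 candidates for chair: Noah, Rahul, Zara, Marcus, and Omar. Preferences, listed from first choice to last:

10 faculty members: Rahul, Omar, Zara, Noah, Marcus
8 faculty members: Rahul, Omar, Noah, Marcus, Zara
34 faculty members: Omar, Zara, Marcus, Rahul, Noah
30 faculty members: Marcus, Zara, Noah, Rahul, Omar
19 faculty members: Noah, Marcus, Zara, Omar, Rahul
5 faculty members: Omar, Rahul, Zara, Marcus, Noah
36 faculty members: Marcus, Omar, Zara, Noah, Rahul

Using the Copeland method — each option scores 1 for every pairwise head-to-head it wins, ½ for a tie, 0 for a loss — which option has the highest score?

Noah: beats Rahul; loses to Zara, Marcus, and Omar → score 1.
Rahul: loses to Noah, Zara, Marcus, and Omar → score 0.
Zara: beats Noah and Rahul; loses to Marcus and Omar → score 2.
Marcus: beats Noah, Rahul, Zara, and Omar → score 4.
Omar: beats Noah, Rahul, and Zara; loses to Marcus → score 3.
Marcus has the best pairwise record.

Marcus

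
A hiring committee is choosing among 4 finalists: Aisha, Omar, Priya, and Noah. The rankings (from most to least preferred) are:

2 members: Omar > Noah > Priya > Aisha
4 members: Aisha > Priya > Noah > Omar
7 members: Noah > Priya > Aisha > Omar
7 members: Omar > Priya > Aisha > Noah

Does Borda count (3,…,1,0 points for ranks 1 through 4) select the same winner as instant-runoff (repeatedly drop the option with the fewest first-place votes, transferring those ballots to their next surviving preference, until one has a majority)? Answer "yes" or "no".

Borda — scores: Aisha 26, Omar 27, Priya 38, Noah 29. Winner: Priya.
Instant-runoff — R1 Aisha 4, Omar 9, Priya 0, Noah 7 (Priya out); R2 Aisha 4, Omar 9, Noah 7 (Aisha out); R3 Omar 9, Noah 11 (Noah winner). Winner: Noah.
The two methods disagree.

no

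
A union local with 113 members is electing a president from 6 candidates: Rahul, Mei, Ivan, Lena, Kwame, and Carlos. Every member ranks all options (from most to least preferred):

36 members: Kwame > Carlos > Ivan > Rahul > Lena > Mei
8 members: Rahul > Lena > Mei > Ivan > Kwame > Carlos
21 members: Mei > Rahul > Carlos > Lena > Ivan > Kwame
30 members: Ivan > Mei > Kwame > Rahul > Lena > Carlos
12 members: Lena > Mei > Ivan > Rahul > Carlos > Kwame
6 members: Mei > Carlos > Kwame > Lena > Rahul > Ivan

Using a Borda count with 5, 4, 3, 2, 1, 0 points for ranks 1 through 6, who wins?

Ivan

Rahul: 36·2 + 8·5 + 21·4 + 30·2 + 12·2 + 6·1 = 286
Mei: 36·0 + 8·3 + 21·5 + 30·4 + 12·4 + 6·5 = 327
Ivan: 36·3 + 8·2 + 21·1 + 30·5 + 12·3 + 6·0 = 331
Lena: 36·1 + 8·4 + 21·2 + 30·1 + 12·5 + 6·2 = 212
Kwame: 36·5 + 8·1 + 21·0 + 30·3 + 12·0 + 6·3 = 296
Carlos: 36·4 + 8·0 + 21·3 + 30·0 + 12·1 + 6·4 = 243
Ivan has the highest Borda score (331).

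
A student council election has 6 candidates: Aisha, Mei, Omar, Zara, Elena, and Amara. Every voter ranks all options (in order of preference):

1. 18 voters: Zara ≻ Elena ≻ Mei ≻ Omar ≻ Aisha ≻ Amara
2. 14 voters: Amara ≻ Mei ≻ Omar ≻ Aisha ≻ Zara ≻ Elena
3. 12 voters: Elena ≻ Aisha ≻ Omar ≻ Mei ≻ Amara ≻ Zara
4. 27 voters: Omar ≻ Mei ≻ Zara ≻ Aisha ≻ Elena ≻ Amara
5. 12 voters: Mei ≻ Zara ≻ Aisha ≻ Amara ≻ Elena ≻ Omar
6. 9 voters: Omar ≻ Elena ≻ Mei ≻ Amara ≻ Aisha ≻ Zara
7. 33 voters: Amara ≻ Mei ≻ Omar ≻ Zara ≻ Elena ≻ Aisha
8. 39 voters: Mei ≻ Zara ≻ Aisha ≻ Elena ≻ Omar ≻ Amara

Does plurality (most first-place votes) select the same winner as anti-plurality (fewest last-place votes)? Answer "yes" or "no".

Plurality — first-place votes: Aisha 0, Mei 51, Omar 36, Zara 18, Elena 12, Amara 47. Winner: Mei.
Anti-plurality — last-place votes: Aisha 33, Mei 0, Omar 12, Zara 21, Elena 14, Amara 84. Winner: Mei.
The two methods agree.

yes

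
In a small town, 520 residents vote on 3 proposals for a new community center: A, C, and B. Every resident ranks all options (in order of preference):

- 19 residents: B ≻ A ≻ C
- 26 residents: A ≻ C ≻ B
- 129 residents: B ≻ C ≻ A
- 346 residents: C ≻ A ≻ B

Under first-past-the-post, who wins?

C

First-place votes: A 26, C 346, B 148.
C has the most first-place votes.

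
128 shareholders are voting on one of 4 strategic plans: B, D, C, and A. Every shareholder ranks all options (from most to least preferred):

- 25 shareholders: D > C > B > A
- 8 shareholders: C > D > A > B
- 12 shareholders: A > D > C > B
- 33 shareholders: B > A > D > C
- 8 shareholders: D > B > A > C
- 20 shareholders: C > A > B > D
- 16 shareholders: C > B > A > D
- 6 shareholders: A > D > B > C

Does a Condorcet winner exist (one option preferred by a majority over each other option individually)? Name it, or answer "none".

none

Checking pairwise contests:
C beats B 81–47.
B beats D 69–59.
D beats C 84–44.
B beats A 82–46.
Every option loses at least one head-to-head, so there is no Condorcet winner.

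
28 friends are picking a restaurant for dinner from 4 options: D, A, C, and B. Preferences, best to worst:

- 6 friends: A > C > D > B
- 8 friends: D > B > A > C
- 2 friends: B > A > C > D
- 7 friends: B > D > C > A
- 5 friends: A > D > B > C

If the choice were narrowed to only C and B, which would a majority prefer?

B

Voters preferring C to B: 6; preferring B to C: 22.
B wins the head-to-head.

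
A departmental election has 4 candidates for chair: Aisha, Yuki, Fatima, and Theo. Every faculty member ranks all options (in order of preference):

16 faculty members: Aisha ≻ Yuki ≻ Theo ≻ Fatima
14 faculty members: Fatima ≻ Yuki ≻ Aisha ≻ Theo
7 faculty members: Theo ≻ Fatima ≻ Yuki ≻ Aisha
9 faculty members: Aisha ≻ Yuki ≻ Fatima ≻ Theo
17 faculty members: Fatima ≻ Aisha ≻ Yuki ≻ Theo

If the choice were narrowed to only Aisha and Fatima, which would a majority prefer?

Fatima

Voters preferring Aisha to Fatima: 25; preferring Fatima to Aisha: 38.
Fatima wins the head-to-head.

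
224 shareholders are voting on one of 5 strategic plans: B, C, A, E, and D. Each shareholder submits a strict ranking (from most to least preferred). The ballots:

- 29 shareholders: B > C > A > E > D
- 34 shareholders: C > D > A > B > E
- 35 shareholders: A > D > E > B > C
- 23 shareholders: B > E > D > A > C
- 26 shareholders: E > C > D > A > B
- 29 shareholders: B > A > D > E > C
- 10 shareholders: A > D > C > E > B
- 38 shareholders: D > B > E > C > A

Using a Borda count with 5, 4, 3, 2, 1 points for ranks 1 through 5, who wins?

B: 29·5 + 34·2 + 35·2 + 23·5 + 26·1 + 29·5 + 10·1 + 38·4 = 731
C: 29·4 + 34·5 + 35·1 + 23·1 + 26·4 + 29·1 + 10·3 + 38·2 = 583
A: 29·3 + 34·3 + 35·5 + 23·2 + 26·2 + 29·4 + 10·5 + 38·1 = 666
E: 29·2 + 34·1 + 35·3 + 23·4 + 26·5 + 29·2 + 10·2 + 38·3 = 611
D: 29·1 + 34·4 + 35·4 + 23·3 + 26·3 + 29·3 + 10·4 + 38·5 = 769
D has the highest Borda score (769).

D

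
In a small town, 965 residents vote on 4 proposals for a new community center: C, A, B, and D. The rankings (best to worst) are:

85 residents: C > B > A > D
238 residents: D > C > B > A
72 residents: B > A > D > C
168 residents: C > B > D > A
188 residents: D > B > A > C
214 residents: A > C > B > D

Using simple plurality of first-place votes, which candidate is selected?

First-place votes: C 253, A 214, B 72, D 426.
D has the most first-place votes.

D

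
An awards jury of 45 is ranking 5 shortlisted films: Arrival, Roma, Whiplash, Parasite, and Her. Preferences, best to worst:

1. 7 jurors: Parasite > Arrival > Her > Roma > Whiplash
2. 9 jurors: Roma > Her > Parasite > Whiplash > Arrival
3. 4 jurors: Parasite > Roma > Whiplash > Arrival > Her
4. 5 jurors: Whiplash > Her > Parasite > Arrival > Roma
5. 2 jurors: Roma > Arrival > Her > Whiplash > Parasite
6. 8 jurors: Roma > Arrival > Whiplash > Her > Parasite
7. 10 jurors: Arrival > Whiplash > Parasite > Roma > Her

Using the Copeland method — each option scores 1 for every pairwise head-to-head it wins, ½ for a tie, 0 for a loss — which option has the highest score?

Arrival: beats Whiplash and Her; loses to Roma and Parasite → score 2.
Roma: beats Arrival, Whiplash, and Her; loses to Parasite → score 3.
Whiplash: beats Parasite and Her; loses to Arrival and Roma → score 2.
Parasite: beats Arrival and Roma; loses to Whiplash and Her → score 2.
Her: beats Parasite; loses to Arrival, Roma, and Whiplash → score 1.
Roma has the best pairwise record.

Roma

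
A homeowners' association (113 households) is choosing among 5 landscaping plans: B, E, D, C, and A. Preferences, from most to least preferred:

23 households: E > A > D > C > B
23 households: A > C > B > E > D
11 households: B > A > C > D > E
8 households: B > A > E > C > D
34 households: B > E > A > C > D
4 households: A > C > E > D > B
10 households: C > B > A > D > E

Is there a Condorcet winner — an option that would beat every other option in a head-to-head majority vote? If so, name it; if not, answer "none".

none

Checking pairwise contests:
C beats B 60–53.
B beats E 86–27.
B beats D 86–27.
E beats C 65–48.
B beats A 63–50.
Every option loses at least one head-to-head, so there is no Condorcet winner.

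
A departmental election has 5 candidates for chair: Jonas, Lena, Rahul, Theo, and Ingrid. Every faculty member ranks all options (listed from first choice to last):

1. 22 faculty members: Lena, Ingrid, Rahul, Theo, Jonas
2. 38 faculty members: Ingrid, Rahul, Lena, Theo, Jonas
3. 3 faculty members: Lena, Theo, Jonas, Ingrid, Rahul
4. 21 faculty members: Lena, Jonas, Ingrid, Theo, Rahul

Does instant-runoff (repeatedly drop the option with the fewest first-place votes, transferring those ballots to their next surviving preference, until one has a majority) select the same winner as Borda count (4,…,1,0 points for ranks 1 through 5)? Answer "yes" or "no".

no

Instant-runoff — R1 Jonas 0, Lena 46, Rahul 0, Theo 0, Ingrid 38 (Lena winner). Winner: Lena.
Borda — scores: Jonas 69, Lena 260, Rahul 158, Theo 90, Ingrid 263. Winner: Ingrid.
The two methods disagree.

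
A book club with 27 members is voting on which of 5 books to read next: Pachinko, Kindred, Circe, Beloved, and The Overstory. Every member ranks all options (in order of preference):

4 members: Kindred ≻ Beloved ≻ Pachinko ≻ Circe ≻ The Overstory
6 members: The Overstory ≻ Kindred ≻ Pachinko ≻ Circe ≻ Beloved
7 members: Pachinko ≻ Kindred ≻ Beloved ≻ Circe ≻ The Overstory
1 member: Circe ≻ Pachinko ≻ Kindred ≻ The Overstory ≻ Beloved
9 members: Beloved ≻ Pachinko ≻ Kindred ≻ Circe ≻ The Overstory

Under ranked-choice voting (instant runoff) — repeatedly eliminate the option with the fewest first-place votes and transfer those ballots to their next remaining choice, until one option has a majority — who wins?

Round 1: Pachinko 7, Kindred 4, Circe 1, Beloved 9, The Overstory 6. Eliminate Circe.
Round 2: Pachinko 8, Kindred 4, Beloved 9, The Overstory 6. Eliminate Kindred.
Round 3: Pachinko 8, Beloved 13, The Overstory 6. Eliminate The Overstory.
Round 4: Pachinko 14, Beloved 13. Pachinko has a majority.

Pachinko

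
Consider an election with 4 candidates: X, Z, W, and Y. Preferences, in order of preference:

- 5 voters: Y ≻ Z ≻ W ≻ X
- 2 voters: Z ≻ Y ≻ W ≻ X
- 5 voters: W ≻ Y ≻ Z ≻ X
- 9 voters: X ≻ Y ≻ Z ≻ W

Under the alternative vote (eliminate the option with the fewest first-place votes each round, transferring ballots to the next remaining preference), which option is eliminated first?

Z

Round 1: X 9, Z 2, W 5, Y 5. Eliminate Z.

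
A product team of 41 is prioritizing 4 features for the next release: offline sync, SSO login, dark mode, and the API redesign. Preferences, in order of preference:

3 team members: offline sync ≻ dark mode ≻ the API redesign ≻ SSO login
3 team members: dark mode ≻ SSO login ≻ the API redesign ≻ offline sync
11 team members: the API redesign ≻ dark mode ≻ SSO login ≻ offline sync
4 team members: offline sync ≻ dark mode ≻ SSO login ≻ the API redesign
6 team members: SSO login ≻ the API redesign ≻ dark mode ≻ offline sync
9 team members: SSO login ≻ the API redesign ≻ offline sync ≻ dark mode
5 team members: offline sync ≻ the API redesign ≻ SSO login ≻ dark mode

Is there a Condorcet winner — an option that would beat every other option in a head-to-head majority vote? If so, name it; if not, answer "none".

none

Checking pairwise contests:
SSO login beats offline sync 29–12.
dark mode beats SSO login 21–20.
offline sync beats dark mode 21–20.
SSO login beats the API redesign 22–19.
Every option loses at least one head-to-head, so there is no Condorcet winner.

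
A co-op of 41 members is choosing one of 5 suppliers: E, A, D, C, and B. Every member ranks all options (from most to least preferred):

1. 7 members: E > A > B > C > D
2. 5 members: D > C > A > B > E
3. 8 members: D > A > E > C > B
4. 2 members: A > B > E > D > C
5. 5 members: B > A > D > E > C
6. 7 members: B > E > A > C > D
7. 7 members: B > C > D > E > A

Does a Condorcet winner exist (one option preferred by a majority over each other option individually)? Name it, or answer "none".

Checking pairwise contests:
D beats E 25–16.
E beats A 21–20.
A beats D 21–20.
E beats C 29–12.
A beats B 22–19.
Every option loses at least one head-to-head, so there is no Condorcet winner.

none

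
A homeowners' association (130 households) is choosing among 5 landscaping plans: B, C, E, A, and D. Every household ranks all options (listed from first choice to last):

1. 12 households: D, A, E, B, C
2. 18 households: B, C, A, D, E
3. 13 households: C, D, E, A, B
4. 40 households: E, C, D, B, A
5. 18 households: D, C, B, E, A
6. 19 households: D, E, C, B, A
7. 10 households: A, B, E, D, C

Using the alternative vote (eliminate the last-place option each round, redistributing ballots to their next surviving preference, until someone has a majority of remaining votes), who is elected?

D

Round 1: B 18, C 13, E 40, A 10, D 49. Eliminate A.
Round 2: B 28, C 13, E 40, D 49. Eliminate C.
Round 3: B 28, E 40, D 62. Eliminate B.
Round 4: E 50, D 80. D has a majority.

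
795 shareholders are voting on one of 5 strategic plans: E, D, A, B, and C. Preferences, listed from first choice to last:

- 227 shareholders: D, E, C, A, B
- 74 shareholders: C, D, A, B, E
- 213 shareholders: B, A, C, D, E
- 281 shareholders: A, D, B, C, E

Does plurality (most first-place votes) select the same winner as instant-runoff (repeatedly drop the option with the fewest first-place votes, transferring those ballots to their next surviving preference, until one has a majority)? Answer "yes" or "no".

yes

Plurality — first-place votes: E 0, D 227, A 281, B 213, C 74. Winner: A.
Instant-runoff — R1 E 0, D 227, A 281, B 213, C 74 (E out); R2 D 227, A 281, B 213, C 74 (C out); R3 D 301, A 281, B 213 (B out); R4 D 301, A 494 (A winner). Winner: A.
The two methods agree.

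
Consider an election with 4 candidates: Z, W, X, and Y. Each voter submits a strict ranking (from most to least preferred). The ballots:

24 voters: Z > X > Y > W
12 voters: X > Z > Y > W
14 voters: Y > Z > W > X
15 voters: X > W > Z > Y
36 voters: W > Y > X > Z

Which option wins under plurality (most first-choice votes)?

First-place votes: Z 24, W 36, X 27, Y 14.
W has the most first-place votes.

W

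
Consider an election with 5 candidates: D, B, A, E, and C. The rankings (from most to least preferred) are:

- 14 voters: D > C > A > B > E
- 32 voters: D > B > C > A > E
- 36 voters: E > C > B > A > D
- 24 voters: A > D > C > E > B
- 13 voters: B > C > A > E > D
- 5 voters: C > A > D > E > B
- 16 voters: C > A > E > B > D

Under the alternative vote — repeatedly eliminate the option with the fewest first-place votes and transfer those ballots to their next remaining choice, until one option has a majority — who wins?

D

Round 1: D 46, B 13, A 24, E 36, C 21. Eliminate B.
Round 2: D 46, A 24, E 36, C 34. Eliminate A.
Round 3: D 70, E 36, C 34. Eliminate C.
Round 4: D 75, E 65. D has a majority.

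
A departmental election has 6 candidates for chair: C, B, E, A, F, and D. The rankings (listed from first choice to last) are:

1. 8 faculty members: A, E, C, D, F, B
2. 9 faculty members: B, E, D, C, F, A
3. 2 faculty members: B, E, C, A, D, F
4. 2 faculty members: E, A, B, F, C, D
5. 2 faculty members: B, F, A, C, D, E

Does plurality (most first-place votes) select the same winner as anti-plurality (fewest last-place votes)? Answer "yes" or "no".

no

Plurality — first-place votes: C 0, B 13, E 2, A 8, F 0, D 0. Winner: B.
Anti-plurality — last-place votes: C 0, B 8, E 2, A 9, F 2, D 2. Winner: C.
The two methods disagree.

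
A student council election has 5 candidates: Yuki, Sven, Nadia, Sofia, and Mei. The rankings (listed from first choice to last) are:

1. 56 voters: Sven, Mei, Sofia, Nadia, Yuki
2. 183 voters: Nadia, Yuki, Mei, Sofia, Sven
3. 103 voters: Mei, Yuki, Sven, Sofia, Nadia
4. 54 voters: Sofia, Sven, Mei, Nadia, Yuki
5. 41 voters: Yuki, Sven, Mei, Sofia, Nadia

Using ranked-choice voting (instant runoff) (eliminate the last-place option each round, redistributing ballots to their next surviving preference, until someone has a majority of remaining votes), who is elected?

Sven

Round 1: Yuki 41, Sven 56, Nadia 183, Sofia 54, Mei 103. Eliminate Yuki.
Round 2: Sven 97, Nadia 183, Sofia 54, Mei 103. Eliminate Sofia.
Round 3: Sven 151, Nadia 183, Mei 103. Eliminate Mei.
Round 4: Sven 254, Nadia 183. Sven has a majority.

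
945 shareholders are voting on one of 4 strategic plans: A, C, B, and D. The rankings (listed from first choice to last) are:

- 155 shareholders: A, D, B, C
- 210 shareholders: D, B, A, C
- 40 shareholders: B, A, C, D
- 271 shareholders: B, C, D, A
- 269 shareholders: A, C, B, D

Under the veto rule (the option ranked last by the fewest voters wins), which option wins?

B

Last-place votes: A 271, C 365, B 0, D 309.
B is ranked last by the fewest voters, so B wins.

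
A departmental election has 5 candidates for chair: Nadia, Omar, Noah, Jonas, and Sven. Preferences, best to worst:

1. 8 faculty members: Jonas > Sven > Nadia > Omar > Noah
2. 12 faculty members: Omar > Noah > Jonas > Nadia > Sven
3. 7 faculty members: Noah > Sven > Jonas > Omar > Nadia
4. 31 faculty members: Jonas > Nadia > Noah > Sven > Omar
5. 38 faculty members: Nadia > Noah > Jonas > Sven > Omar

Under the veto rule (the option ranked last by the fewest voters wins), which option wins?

Last-place votes: Nadia 7, Omar 69, Noah 8, Jonas 0, Sven 12.
Jonas is ranked last by the fewest voters, so Jonas wins.

Jonas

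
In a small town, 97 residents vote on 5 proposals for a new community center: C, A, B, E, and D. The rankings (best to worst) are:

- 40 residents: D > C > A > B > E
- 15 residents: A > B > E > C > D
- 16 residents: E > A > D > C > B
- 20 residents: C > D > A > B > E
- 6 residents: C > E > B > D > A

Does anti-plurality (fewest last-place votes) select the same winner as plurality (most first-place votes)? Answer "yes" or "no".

no

Anti-plurality — last-place votes: C 0, A 6, B 16, E 60, D 15. Winner: C.
Plurality — first-place votes: C 26, A 15, B 0, E 16, D 40. Winner: D.
The two methods disagree.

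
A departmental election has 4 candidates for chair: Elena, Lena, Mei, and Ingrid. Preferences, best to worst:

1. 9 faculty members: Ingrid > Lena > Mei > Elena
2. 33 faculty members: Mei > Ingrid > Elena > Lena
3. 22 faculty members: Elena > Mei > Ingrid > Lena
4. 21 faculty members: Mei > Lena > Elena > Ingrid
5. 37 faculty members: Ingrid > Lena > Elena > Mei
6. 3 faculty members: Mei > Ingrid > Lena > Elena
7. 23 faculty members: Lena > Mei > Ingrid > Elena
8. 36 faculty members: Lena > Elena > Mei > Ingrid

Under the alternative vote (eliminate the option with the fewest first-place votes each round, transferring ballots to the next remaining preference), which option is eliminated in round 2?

Round 1: Elena 22, Lena 59, Mei 57, Ingrid 46. Eliminate Elena.
Round 2: Lena 59, Mei 79, Ingrid 46. Eliminate Ingrid.

Ingrid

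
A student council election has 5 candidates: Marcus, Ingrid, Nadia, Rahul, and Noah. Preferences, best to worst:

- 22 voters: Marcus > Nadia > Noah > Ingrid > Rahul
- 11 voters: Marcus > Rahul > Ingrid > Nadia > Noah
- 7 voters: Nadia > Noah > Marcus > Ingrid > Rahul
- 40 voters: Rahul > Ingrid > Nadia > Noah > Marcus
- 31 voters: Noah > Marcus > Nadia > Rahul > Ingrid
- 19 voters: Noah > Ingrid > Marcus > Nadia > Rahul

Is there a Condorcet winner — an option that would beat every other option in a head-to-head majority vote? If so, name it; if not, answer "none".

none

Checking pairwise contests:
Noah beats Marcus 97–33.
Marcus beats Ingrid 71–59.
Marcus beats Nadia 83–47.
Marcus beats Rahul 90–40.
Nadia beats Noah 80–50.
Every option loses at least one head-to-head, so there is no Condorcet winner.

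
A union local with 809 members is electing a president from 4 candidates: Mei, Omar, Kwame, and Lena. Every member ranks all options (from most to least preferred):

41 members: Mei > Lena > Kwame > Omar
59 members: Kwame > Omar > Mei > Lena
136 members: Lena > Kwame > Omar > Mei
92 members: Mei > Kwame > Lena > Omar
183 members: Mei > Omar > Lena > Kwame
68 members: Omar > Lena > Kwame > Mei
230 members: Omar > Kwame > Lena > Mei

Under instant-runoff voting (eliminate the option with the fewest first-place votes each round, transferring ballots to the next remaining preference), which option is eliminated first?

Kwame

Round 1: Mei 316, Omar 298, Kwame 59, Lena 136. Eliminate Kwame.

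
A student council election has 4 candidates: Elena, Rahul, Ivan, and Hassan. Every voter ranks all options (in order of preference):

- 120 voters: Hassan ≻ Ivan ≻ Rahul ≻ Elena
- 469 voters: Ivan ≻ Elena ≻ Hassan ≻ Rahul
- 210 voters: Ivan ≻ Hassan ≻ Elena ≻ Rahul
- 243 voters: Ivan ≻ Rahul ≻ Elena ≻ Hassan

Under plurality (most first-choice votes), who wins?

Ivan

First-place votes: Elena 0, Rahul 0, Ivan 922, Hassan 120.
Ivan has the most first-place votes.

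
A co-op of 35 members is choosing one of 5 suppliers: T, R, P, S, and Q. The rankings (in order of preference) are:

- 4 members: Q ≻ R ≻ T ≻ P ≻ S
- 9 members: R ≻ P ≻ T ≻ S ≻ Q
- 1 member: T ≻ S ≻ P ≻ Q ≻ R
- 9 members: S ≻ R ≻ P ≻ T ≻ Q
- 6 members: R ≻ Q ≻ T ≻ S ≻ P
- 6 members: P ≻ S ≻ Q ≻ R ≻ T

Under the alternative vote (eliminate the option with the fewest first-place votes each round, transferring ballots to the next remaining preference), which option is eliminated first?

Round 1: T 1, R 15, P 6, S 9, Q 4. Eliminate T.

T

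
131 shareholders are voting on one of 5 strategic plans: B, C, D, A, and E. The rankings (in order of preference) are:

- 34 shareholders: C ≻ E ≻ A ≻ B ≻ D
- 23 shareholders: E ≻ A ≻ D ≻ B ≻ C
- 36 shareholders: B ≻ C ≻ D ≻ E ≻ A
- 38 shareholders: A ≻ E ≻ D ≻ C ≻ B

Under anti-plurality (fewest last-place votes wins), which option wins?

Last-place votes: B 38, C 23, D 34, A 36, E 0.
E is ranked last by the fewest voters, so E wins.

E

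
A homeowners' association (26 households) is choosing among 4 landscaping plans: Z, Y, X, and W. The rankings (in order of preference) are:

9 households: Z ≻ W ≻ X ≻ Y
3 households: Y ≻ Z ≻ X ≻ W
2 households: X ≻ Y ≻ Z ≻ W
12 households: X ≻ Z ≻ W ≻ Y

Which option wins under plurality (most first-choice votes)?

First-place votes: Z 9, Y 3, X 14, W 0.
X has the most first-place votes.

X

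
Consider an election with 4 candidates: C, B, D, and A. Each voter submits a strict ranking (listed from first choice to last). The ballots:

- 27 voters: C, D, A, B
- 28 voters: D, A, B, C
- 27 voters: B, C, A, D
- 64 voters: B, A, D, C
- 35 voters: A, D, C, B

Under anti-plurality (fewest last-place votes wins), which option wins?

Last-place votes: C 92, B 62, D 27, A 0.
A is ranked last by the fewest voters, so A wins.

A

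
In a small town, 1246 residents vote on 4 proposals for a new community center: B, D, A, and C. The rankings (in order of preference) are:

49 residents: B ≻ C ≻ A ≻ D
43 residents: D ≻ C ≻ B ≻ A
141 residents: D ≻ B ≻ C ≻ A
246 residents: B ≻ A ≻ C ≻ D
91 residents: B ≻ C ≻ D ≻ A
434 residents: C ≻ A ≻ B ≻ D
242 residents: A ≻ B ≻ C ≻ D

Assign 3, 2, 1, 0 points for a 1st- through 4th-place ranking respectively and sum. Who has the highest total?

B

B: 49·3 + 43·1 + 141·2 + 246·3 + 91·3 + 434·1 + 242·2 = 2401
D: 49·0 + 43·3 + 141·3 + 246·0 + 91·1 + 434·0 + 242·0 = 643
A: 49·1 + 43·0 + 141·0 + 246·2 + 91·0 + 434·2 + 242·3 = 2135
C: 49·2 + 43·2 + 141·1 + 246·1 + 91·2 + 434·3 + 242·1 = 2297
B has the highest Borda score (2401).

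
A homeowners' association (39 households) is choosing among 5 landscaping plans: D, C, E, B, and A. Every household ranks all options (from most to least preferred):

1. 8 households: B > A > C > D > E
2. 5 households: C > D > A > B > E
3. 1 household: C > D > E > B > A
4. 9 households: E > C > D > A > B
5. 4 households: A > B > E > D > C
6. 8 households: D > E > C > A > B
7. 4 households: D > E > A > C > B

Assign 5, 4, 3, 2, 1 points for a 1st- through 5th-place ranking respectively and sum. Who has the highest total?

D: 8·2 + 5·4 + 1·4 + 9·3 + 4·2 + 8·5 + 4·5 = 135
C: 8·3 + 5·5 + 1·5 + 9·4 + 4·1 + 8·3 + 4·2 = 126
E: 8·1 + 5·1 + 1·3 + 9·5 + 4·3 + 8·4 + 4·4 = 121
B: 8·5 + 5·2 + 1·2 + 9·1 + 4·4 + 8·1 + 4·1 = 89
A: 8·4 + 5·3 + 1·1 + 9·2 + 4·5 + 8·2 + 4·3 = 114
D has the highest Borda score (135).

D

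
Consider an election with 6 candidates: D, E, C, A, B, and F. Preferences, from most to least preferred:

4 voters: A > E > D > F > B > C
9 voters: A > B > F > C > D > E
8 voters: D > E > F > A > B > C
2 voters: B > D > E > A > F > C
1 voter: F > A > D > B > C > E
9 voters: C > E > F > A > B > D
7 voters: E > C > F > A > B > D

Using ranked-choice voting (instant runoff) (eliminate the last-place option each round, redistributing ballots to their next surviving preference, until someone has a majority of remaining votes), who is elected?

A

Round 1: D 8, E 7, C 9, A 13, B 2, F 1. Eliminate F.
Round 2: D 8, E 7, C 9, A 14, B 2. Eliminate B.
Round 3: D 10, E 7, C 9, A 14. Eliminate E.
Round 4: D 10, C 16, A 14. Eliminate D.
Round 5: C 16, A 24. A has a majority.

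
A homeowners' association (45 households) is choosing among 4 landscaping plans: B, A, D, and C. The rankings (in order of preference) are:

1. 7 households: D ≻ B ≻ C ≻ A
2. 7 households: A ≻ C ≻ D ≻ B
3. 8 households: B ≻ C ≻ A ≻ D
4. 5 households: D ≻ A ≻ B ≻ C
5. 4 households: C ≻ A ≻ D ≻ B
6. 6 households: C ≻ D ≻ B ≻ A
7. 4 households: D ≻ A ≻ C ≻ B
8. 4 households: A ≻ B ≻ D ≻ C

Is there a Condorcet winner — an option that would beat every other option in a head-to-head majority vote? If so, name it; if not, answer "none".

Checking pairwise contests:
A beats B 24–21.
C beats A 25–20.
A beats D 23–22.
B beats C 24–21.
Every option loses at least one head-to-head, so there is no Condorcet winner.

none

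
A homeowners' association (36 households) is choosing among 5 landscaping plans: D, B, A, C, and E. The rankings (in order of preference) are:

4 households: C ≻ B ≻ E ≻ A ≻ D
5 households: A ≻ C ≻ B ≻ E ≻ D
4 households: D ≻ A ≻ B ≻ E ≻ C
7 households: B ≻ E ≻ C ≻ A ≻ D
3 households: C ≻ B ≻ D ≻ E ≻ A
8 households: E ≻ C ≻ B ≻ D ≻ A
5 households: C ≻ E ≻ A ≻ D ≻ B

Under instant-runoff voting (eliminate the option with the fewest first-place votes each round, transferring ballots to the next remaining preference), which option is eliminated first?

Round 1: D 4, B 7, A 5, C 12, E 8. Eliminate D.

D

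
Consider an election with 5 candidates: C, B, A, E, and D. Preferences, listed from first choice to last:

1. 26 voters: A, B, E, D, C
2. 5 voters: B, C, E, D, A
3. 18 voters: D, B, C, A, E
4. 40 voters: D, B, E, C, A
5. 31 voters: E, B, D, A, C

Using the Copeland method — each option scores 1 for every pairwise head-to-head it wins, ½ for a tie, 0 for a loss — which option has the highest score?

C: beats A; loses to B, E, and D → score 1.
B: beats C, A, E, and D → score 4.
A: loses to C, B, E, and D → score 0.
E: beats C, A, and D; loses to B → score 3.
D: beats C and A; loses to B and E → score 2.
B has the best pairwise record.

B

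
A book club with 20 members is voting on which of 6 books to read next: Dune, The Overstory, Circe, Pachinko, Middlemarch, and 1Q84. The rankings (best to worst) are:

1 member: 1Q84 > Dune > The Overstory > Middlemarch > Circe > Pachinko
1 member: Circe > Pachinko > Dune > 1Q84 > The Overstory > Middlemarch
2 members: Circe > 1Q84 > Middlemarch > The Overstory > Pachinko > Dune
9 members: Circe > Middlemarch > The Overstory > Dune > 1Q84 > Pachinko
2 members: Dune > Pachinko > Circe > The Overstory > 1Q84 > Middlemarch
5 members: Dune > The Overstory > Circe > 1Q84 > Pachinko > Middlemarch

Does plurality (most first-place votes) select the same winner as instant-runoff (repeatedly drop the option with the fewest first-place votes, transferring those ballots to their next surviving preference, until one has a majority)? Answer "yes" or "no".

Plurality — first-place votes: Dune 7, The Overstory 0, Circe 12, Pachinko 0, Middlemarch 0, 1Q84 1. Winner: Circe.
Instant-runoff — R1 Dune 7, The Overstory 0, Circe 12, Pachinko 0, Middlemarch 0, 1Q84 1 (Circe winner). Winner: Circe.
The two methods agree.

yes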